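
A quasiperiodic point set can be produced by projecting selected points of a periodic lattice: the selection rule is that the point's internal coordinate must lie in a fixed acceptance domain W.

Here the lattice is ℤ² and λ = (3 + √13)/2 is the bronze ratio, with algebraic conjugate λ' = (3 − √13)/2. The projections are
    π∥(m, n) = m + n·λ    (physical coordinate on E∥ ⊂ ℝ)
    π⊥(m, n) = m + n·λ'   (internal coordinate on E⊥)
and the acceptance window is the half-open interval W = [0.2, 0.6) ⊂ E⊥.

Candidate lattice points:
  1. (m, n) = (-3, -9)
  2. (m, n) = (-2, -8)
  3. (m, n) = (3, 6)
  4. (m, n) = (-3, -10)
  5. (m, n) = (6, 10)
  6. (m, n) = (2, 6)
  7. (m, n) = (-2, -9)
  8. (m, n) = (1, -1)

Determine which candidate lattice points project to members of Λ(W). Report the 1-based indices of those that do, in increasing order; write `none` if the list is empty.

2

λ' = (3−√13)/2 ≈ -0.302776.
candidate 1: (m,n)=(-3,-9) → π∥ = -3-9·λ ≈ -32.724981, π⊥ = -3-9·λ' ≈ -0.275019 ∉ [0.2, 0.6) ⇒ out
candidate 2: (m,n)=(-2,-8) → π∥ = -2-8·λ ≈ -28.422205, π⊥ = -2-8·λ' ≈ 0.422205 ∈ [0.2, 0.6) ⇒ IN Λ
candidate 3: (m,n)=(3,6) → π∥ = 3+6·λ ≈ 22.816654, π⊥ = 3+6·λ' ≈ 1.183346 ∉ [0.2, 0.6) ⇒ out
candidate 4: (m,n)=(-3,-10) → π∥ = -3-10·λ ≈ -36.027756, π⊥ = -3-10·λ' ≈ 0.027756 ∉ [0.2, 0.6) ⇒ out
candidate 5: (m,n)=(6,10) → π∥ = 6+10·λ ≈ 39.027756, π⊥ = 6+10·λ' ≈ 2.972244 ∉ [0.2, 0.6) ⇒ out
candidate 6: (m,n)=(2,6) → π∥ = 2+6·λ ≈ 21.816654, π⊥ = 2+6·λ' ≈ 0.183346 ∉ [0.2, 0.6) ⇒ out
candidate 7: (m,n)=(-2,-9) → π∥ = -2-9·λ ≈ -31.724981, π⊥ = -2-9·λ' ≈ 0.724981 ∉ [0.2, 0.6) ⇒ out
candidate 8: (m,n)=(1,-1) → π∥ = 1-1·λ ≈ -2.302776, π⊥ = 1-1·λ' ≈ 1.302776 ∉ [0.2, 0.6) ⇒ out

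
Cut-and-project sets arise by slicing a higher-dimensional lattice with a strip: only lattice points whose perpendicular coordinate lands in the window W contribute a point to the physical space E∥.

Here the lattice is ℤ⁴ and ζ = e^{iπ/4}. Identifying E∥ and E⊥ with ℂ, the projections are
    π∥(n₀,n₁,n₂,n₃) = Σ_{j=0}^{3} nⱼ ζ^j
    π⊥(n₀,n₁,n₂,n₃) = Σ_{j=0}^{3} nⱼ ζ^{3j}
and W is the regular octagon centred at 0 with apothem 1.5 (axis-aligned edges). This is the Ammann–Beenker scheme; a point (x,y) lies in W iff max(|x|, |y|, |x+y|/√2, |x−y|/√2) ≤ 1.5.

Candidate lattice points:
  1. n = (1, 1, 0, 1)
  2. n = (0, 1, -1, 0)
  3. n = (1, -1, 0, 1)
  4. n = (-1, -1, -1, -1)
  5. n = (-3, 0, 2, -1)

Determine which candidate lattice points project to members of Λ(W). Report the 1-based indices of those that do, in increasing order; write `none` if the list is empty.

Internal map: ζ^{3j} for j=0..3 gives (1,0), (−√2/2,√2/2), (0,−1), (√2/2,√2/2).
candidate 1: n = (1, 1, 0, 1) → π⊥ ≈ (+1.00000, +1.41421); max(|x|,|y|,|x±y|/√2) = 1.70711 > 1.5 ⇒ ∉ W
candidate 2: n = (0, 1, -1, 0) → π⊥ ≈ (-0.70711, +1.70711); max(|x|,|y|,|x±y|/√2) = 1.70711 > 1.5 ⇒ ∉ W
candidate 3: n = (1, -1, 0, 1) → π⊥ ≈ (+2.41421, +0.00000); max(|x|,|y|,|x±y|/√2) = 2.41421 > 1.5 ⇒ ∉ W
candidate 4: n = (-1, -1, -1, -1) → π⊥ ≈ (-1.00000, -0.41421); max(|x|,|y|,|x±y|/√2) = 1.00000 ≤ 1.5 ⇒ ∈ W
candidate 5: n = (-3, 0, 2, -1) → π⊥ ≈ (-3.70711, -2.70711); max(|x|,|y|,|x±y|/√2) = 4.53553 > 1.5 ⇒ ∉ W

4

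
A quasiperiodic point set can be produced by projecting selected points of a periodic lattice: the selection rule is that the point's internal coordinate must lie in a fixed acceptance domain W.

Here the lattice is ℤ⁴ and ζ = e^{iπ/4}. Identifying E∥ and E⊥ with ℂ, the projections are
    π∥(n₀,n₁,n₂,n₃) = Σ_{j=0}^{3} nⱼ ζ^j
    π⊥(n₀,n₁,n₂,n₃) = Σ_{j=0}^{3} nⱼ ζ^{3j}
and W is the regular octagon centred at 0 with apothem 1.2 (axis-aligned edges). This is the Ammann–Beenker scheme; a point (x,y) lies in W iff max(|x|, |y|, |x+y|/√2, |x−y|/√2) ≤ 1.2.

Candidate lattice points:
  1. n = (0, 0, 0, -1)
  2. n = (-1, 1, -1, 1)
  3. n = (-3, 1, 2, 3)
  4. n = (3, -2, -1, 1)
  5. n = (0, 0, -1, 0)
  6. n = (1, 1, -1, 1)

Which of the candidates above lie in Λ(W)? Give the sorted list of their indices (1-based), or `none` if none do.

1, 5

With ζ = e^{iπ/4} the internal vectors are ζ^0,ζ^3,ζ^6,ζ^9.
#1 (0, 0, 0, -1): internal (-0.70711, -0.70711); octagon support 1.00000 vs apothem 1.2 → ∈ W
#2 (-1, 1, -1, 1): internal (-1.00000, 2.41421); octagon support 2.41421 vs apothem 1.2 → ∉ W
#3 (-3, 1, 2, 3): internal (-1.58579, 0.82843); octagon support 1.70711 vs apothem 1.2 → ∉ W
#4 (3, -2, -1, 1): internal (5.12132, 0.29289); octagon support 5.12132 vs apothem 1.2 → ∉ W
#5 (0, 0, -1, 0): internal (0.00000, 1.00000); octagon support 1.00000 vs apothem 1.2 → ∈ W
#6 (1, 1, -1, 1): internal (1.00000, 2.41421); octagon support 2.41421 vs apothem 1.2 → ∉ W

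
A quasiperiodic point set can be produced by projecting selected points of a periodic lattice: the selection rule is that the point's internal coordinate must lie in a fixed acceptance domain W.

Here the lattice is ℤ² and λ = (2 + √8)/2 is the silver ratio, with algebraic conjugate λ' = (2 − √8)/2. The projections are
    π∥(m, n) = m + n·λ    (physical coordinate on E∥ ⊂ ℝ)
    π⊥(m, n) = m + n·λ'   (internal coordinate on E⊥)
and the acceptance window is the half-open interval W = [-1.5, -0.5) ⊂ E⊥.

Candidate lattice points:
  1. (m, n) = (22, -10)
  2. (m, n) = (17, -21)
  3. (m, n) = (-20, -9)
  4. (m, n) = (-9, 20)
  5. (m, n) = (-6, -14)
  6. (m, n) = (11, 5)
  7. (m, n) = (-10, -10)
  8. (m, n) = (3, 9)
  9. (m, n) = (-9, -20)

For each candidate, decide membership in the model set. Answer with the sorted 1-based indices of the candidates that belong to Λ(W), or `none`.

8, 9

λ' = (2−√8)/2 ≈ -0.4142.
candidate 1: (m,n)=(22,-10) → π∥ = 22-10·λ ≈ -2.1421, π⊥ = 22-10·λ' ≈ 26.1421 ∉ [-1.5, -0.5) ⇒ out
candidate 2: (m,n)=(17,-21) → π∥ = 17-21·λ ≈ -33.6985, π⊥ = 17-21·λ' ≈ 25.6985 ∉ [-1.5, -0.5) ⇒ out
candidate 3: (m,n)=(-20,-9) → π∥ = -20-9·λ ≈ -41.7279, π⊥ = -20-9·λ' ≈ -16.2721 ∉ [-1.5, -0.5) ⇒ out
candidate 4: (m,n)=(-9,20) → π∥ = -9+20·λ ≈ 39.2843, π⊥ = -9+20·λ' ≈ -17.2843 ∉ [-1.5, -0.5) ⇒ out
candidate 5: (m,n)=(-6,-14) → π∥ = -6-14·λ ≈ -39.7990, π⊥ = -6-14·λ' ≈ -0.2010 ∉ [-1.5, -0.5) ⇒ out
candidate 6: (m,n)=(11,5) → π∥ = 11+5·λ ≈ 23.0711, π⊥ = 11+5·λ' ≈ 8.9289 ∉ [-1.5, -0.5) ⇒ out
candidate 7: (m,n)=(-10,-10) → π∥ = -10-10·λ ≈ -34.1421, π⊥ = -10-10·λ' ≈ -5.8579 ∉ [-1.5, -0.5) ⇒ out
candidate 8: (m,n)=(3,9) → π∥ = 3+9·λ ≈ 24.7279, π⊥ = 3+9·λ' ≈ -0.7279 ∈ [-1.5, -0.5) ⇒ IN Λ
candidate 9: (m,n)=(-9,-20) → π∥ = -9-20·λ ≈ -57.2843, π⊥ = -9-20·λ' ≈ -0.7157 ∈ [-1.5, -0.5) ⇒ IN Λ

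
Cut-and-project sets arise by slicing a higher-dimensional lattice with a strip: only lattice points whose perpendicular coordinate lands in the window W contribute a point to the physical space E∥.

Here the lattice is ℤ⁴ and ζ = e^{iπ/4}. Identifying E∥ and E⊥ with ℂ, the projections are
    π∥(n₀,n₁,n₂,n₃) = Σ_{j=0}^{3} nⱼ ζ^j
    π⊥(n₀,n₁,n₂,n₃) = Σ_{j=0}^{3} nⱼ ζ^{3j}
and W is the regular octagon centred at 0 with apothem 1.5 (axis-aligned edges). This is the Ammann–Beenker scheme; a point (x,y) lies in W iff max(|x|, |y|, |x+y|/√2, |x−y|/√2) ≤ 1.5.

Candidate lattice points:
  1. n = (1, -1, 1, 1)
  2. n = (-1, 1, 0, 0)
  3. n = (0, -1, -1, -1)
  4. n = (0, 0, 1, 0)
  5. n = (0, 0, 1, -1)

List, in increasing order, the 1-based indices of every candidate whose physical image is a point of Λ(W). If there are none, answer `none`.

3, 4

With ζ = e^{iπ/4} the internal vectors are ζ^0,ζ^3,ζ^6,ζ^9.
#1 (1, -1, 1, 1): internal (2.4142, -1.0000); octagon support 2.4142 vs apothem 1.5 → ∉ W
#2 (-1, 1, 0, 0): internal (-1.7071, 0.7071); octagon support 1.7071 vs apothem 1.5 → ∉ W
#3 (0, -1, -1, -1): internal (0.0000, -0.4142); octagon support 0.4142 vs apothem 1.5 → ∈ W
#4 (0, 0, 1, 0): internal (0.0000, -1.0000); octagon support 1.0000 vs apothem 1.5 → ∈ W
#5 (0, 0, 1, -1): internal (-0.7071, -1.7071); octagon support 1.7071 vs apothem 1.5 → ∉ W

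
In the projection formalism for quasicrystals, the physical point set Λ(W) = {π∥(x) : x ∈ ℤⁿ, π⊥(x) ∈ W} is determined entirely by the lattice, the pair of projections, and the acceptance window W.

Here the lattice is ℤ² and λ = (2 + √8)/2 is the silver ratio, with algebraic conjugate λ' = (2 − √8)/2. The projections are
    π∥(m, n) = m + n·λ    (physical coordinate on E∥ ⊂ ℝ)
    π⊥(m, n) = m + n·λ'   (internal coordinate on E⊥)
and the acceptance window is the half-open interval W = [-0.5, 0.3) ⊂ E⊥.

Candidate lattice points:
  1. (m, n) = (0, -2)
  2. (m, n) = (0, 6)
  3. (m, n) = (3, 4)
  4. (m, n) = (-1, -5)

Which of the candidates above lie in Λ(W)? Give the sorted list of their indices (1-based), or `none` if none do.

λ' = (2−√8)/2 ≈ -0.41421.
#1 (0,-2): internal coord 0 + (-2)·λ' = +0.82843; +0.82843 ∉ [-0.5, 0.3) → out
#2 (0,6): internal coord 0 + (6)·λ' = -2.48528; -2.48528 ∉ [-0.5, 0.3) → out
#3 (3,4): internal coord 3 + (4)·λ' = +1.34315; +1.34315 ∉ [-0.5, 0.3) → out
#4 (-1,-5): internal coord -1 + (-5)·λ' = +1.07107; +1.07107 ∉ [-0.5, 0.3) → out

none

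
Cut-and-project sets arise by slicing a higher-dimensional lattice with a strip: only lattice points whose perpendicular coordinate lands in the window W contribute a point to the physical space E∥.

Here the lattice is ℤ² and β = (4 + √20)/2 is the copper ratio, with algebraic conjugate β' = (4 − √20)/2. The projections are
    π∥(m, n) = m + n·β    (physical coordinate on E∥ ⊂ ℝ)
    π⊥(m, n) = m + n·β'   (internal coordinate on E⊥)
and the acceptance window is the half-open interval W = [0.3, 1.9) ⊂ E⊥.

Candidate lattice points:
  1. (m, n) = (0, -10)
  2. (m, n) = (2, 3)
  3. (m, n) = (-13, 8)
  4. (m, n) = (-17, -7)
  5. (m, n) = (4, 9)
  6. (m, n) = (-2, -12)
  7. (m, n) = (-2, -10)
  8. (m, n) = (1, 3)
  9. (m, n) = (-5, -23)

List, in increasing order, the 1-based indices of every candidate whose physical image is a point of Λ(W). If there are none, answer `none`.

Compute β' = (4−√20)/2 = -0.236068, so π⊥(m,n) = m -0.236068·n.
candidate 1: (m,n)=(0,-10) → π∥ = 0-10·β ≈ -42.360680, π⊥ = 0-10·β' ≈ 2.360680 ∉ [0.3, 1.9) ⇒ out
candidate 2: (m,n)=(2,3) → π∥ = 2+3·β ≈ 14.708204, π⊥ = 2+3·β' ≈ 1.291796 ∈ [0.3, 1.9) ⇒ IN Λ
candidate 3: (m,n)=(-13,8) → π∥ = -13+8·β ≈ 20.888544, π⊥ = -13+8·β' ≈ -14.888544 ∉ [0.3, 1.9) ⇒ out
candidate 4: (m,n)=(-17,-7) → π∥ = -17-7·β ≈ -46.652476, π⊥ = -17-7·β' ≈ -15.347524 ∉ [0.3, 1.9) ⇒ out
candidate 5: (m,n)=(4,9) → π∥ = 4+9·β ≈ 42.124612, π⊥ = 4+9·β' ≈ 1.875388 ∈ [0.3, 1.9) ⇒ IN Λ
candidate 6: (m,n)=(-2,-12) → π∥ = -2-12·β ≈ -52.832816, π⊥ = -2-12·β' ≈ 0.832816 ∈ [0.3, 1.9) ⇒ IN Λ
candidate 7: (m,n)=(-2,-10) → π∥ = -2-10·β ≈ -44.360680, π⊥ = -2-10·β' ≈ 0.360680 ∈ [0.3, 1.9) ⇒ IN Λ
candidate 8: (m,n)=(1,3) → π∥ = 1+3·β ≈ 13.708204, π⊥ = 1+3·β' ≈ 0.291796 ∉ [0.3, 1.9) ⇒ out
candidate 9: (m,n)=(-5,-23) → π∥ = -5-23·β ≈ -102.429563, π⊥ = -5-23·β' ≈ 0.429563 ∈ [0.3, 1.9) ⇒ IN Λ

2, 5, 6, 7, 9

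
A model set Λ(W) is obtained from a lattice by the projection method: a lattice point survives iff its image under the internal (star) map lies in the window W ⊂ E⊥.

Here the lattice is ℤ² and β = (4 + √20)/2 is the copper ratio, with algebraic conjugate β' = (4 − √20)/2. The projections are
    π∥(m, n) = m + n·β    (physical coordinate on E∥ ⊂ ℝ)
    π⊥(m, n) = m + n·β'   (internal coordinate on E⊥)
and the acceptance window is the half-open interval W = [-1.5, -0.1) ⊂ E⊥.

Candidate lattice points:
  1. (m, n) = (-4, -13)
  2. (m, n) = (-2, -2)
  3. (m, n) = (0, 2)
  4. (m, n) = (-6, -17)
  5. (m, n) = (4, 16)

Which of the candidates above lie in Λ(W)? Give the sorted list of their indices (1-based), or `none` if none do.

Compute β' = (4−√20)/2 = -0.23607, so π⊥(m,n) = m -0.23607·n.
[1] lift (-4,-13): star map gives -0.93112; window check -1.5 ≤ -0.93112 < -0.1 is true → IN Λ
[2] lift (-2,-2): star map gives -1.52786; window check -1.5 ≤ -1.52786 < -0.1 is false → out
[3] lift (0,2): star map gives -0.47214; window check -1.5 ≤ -0.47214 < -0.1 is true → IN Λ
[4] lift (-6,-17): star map gives -1.98684; window check -1.5 ≤ -1.98684 < -0.1 is false → out
[5] lift (4,16): star map gives 0.22291; window check -1.5 ≤ 0.22291 < -0.1 is false → out

1, 3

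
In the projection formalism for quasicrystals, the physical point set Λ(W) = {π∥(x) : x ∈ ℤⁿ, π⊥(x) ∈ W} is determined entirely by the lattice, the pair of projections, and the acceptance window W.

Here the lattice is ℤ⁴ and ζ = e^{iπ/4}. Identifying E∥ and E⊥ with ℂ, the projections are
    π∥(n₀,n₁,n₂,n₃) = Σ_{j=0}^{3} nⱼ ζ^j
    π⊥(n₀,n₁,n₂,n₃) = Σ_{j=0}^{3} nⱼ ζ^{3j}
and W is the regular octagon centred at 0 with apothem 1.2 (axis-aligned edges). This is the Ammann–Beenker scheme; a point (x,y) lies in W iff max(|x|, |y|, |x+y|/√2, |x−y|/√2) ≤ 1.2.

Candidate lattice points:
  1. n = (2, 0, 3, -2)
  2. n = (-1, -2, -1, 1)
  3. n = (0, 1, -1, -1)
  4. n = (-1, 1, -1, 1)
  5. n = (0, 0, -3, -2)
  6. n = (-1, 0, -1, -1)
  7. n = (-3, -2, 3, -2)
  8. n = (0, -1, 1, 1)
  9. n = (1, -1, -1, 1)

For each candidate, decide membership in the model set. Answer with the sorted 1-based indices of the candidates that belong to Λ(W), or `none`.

2

π⊥(n) = n₀ + n₁ζ³ + n₂ζ⁶ + n₃ζ⁹ where ζ = e^{iπ/4}.
#1 (2, 0, 3, -2): internal (0.5858, -4.4142); octagon support 4.4142 vs apothem 1.2 → ∉ W
#2 (-1, -2, -1, 1): internal (1.1213, 0.2929); octagon support 1.1213 vs apothem 1.2 → ∈ W
#3 (0, 1, -1, -1): internal (-1.4142, 1.0000); octagon support 1.7071 vs apothem 1.2 → ∉ W
#4 (-1, 1, -1, 1): internal (-1.0000, 2.4142); octagon support 2.4142 vs apothem 1.2 → ∉ W
#5 (0, 0, -3, -2): internal (-1.4142, 1.5858); octagon support 2.1213 vs apothem 1.2 → ∉ W
#6 (-1, 0, -1, -1): internal (-1.7071, 0.2929); octagon support 1.7071 vs apothem 1.2 → ∉ W
#7 (-3, -2, 3, -2): internal (-3.0000, -5.8284); octagon support 6.2426 vs apothem 1.2 → ∉ W
#8 (0, -1, 1, 1): internal (1.4142, -1.0000); octagon support 1.7071 vs apothem 1.2 → ∉ W
#9 (1, -1, -1, 1): internal (2.4142, 1.0000); octagon support 2.4142 vs apothem 1.2 → ∉ W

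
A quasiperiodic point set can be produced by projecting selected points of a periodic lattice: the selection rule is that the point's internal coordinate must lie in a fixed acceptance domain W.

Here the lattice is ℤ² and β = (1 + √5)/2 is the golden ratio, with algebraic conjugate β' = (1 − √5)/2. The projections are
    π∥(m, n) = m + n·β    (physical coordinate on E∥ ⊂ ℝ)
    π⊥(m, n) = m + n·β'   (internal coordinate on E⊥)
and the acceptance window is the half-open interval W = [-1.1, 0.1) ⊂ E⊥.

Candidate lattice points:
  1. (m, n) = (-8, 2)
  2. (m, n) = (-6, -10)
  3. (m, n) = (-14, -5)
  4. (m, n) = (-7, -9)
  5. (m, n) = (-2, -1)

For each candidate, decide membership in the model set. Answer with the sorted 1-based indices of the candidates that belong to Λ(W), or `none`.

Numerically β ≈ 1.61803 and β' = −1/β ≈ -0.61803.
#1 (-8,2): internal coord -8 + (2)·β' = -9.23607; -9.23607 ∉ [-1.1, 0.1) → out
#2 (-6,-10): internal coord -6 + (-10)·β' = +0.18034; +0.18034 ∉ [-1.1, 0.1) → out
#3 (-14,-5): internal coord -14 + (-5)·β' = -10.90983; -10.90983 ∉ [-1.1, 0.1) → out
#4 (-7,-9): internal coord -7 + (-9)·β' = -1.43769; -1.43769 ∉ [-1.1, 0.1) → out
#5 (-2,-1): internal coord -2 + (-1)·β' = -1.38197; -1.38197 ∉ [-1.1, 0.1) → out

none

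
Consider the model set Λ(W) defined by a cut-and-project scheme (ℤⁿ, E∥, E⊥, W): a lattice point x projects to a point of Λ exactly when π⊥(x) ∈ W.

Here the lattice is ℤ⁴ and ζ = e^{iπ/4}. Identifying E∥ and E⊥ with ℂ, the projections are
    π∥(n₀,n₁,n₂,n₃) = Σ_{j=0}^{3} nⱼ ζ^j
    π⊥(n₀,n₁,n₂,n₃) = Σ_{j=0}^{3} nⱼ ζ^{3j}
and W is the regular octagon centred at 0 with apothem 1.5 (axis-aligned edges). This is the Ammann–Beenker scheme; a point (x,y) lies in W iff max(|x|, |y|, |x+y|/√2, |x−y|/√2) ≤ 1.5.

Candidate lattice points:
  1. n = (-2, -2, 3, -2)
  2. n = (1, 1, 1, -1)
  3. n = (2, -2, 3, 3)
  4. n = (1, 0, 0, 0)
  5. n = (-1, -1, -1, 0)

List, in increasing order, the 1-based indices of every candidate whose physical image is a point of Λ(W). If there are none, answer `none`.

Internal map: ζ^{3j} for j=0..3 gives (1,0), (−√2/2,√2/2), (0,−1), (√2/2,√2/2).
#1 (-2, -2, 3, -2): internal (-2.000000, -5.828427); octagon support 5.828427 vs apothem 1.5 → ∉ W
#2 (1, 1, 1, -1): internal (-0.414214, -1.000000); octagon support 1.000000 vs apothem 1.5 → ∈ W
#3 (2, -2, 3, 3): internal (5.535534, -2.292893); octagon support 5.535534 vs apothem 1.5 → ∉ W
#4 (1, 0, 0, 0): internal (1.000000, 0.000000); octagon support 1.000000 vs apothem 1.5 → ∈ W
#5 (-1, -1, -1, 0): internal (-0.292893, 0.292893); octagon support 0.414214 vs apothem 1.5 → ∈ W

2, 4, 5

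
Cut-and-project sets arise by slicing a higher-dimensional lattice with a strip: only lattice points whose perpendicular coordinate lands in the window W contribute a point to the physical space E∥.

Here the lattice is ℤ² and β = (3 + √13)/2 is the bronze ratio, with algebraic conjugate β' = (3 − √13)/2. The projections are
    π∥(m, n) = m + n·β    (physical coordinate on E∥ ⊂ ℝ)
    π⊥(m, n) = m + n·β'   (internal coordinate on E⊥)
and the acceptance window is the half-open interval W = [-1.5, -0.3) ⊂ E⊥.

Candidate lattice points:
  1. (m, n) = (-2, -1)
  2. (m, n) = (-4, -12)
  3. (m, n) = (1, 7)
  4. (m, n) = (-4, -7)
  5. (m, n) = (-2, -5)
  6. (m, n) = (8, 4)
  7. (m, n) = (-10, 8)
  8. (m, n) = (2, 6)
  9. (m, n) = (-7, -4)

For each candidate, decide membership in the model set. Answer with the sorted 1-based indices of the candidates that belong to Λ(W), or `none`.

Numerically β ≈ 3.302776 and β' = −1/β ≈ -0.302776.
#1 (-2,-1): internal coord -2 + (-1)·β' = -1.697224; -1.697224 ∉ [-1.5, -0.3) → out
#2 (-4,-12): internal coord -4 + (-12)·β' = -0.366692; -0.366692 ∈ [-1.5, -0.3) → IN Λ
#3 (1,7): internal coord 1 + (7)·β' = -1.119429; -1.119429 ∈ [-1.5, -0.3) → IN Λ
#4 (-4,-7): internal coord -4 + (-7)·β' = -1.880571; -1.880571 ∉ [-1.5, -0.3) → out
#5 (-2,-5): internal coord -2 + (-5)·β' = -0.486122; -0.486122 ∈ [-1.5, -0.3) → IN Λ
#6 (8,4): internal coord 8 + (4)·β' = +6.788897; +6.788897 ∉ [-1.5, -0.3) → out
#7 (-10,8): internal coord -10 + (8)·β' = -12.422205; -12.422205 ∉ [-1.5, -0.3) → out
#8 (2,6): internal coord 2 + (6)·β' = +0.183346; +0.183346 ∉ [-1.5, -0.3) → out
#9 (-7,-4): internal coord -7 + (-4)·β' = -5.788897; -5.788897 ∉ [-1.5, -0.3) → out

2, 3, 5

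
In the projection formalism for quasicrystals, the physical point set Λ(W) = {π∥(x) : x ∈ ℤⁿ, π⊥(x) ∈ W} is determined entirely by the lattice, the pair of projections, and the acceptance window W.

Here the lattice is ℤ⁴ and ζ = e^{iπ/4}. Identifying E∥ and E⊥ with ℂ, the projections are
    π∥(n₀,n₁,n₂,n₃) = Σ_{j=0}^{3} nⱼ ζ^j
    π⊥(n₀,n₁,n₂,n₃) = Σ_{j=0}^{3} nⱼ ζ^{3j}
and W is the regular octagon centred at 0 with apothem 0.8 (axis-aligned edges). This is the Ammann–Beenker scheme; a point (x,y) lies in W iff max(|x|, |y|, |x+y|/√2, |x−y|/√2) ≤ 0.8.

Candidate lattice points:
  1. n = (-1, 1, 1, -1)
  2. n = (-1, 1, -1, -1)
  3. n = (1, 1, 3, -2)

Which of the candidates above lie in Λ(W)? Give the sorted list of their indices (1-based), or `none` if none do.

π⊥(n) = n₀ + n₁ζ³ + n₂ζ⁶ + n₃ζ⁹ where ζ = e^{iπ/4}.
#1 (-1, 1, 1, -1): internal (-2.414214, -1.000000); octagon support 2.414214 vs apothem 0.8 → ∉ W
#2 (-1, 1, -1, -1): internal (-2.414214, 1.000000); octagon support 2.414214 vs apothem 0.8 → ∉ W
#3 (1, 1, 3, -2): internal (-1.121320, -3.707107); octagon support 3.707107 vs apothem 0.8 → ∉ W

none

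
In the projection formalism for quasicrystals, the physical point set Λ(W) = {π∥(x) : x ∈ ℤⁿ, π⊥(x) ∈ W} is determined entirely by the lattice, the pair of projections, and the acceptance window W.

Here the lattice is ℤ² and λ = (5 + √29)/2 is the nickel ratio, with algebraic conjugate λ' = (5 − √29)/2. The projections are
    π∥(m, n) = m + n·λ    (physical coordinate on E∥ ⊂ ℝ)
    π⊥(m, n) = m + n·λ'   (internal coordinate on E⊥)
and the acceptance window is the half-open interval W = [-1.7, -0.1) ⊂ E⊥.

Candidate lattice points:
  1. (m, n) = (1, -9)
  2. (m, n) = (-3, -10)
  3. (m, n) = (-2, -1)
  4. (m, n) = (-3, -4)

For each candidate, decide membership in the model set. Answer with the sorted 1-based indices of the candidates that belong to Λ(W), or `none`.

Compute λ' = (5−√29)/2 = -0.19258, so π⊥(m,n) = m -0.19258·n.
#1 (1,-9): internal coord 1 + (-9)·λ' = +2.73324; +2.73324 ∉ [-1.7, -0.1) → out
#2 (-3,-10): internal coord -3 + (-10)·λ' = -1.07418; -1.07418 ∈ [-1.7, -0.1) → IN Λ
#3 (-2,-1): internal coord -2 + (-1)·λ' = -1.80742; -1.80742 ∉ [-1.7, -0.1) → out
#4 (-3,-4): internal coord -3 + (-4)·λ' = -2.22967; -2.22967 ∉ [-1.7, -0.1) → out

2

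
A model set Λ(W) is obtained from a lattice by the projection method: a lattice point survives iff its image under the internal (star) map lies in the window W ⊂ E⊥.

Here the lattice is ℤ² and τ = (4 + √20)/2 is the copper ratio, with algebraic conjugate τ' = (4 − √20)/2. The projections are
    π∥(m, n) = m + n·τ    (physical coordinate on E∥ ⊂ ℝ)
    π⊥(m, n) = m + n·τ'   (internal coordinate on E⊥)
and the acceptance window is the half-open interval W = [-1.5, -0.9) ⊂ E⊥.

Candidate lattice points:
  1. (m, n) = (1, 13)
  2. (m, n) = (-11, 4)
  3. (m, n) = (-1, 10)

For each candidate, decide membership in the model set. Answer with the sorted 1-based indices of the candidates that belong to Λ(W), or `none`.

Compute τ' = (4−√20)/2 = -0.236068, so π⊥(m,n) = m -0.236068·n.
#1 (1,13): internal coord 1 + (13)·τ' = -2.068884; -2.068884 ∉ [-1.5, -0.9) → out
#2 (-11,4): internal coord -11 + (4)·τ' = -11.944272; -11.944272 ∉ [-1.5, -0.9) → out
#3 (-1,10): internal coord -1 + (10)·τ' = -3.360680; -3.360680 ∉ [-1.5, -0.9) → out

none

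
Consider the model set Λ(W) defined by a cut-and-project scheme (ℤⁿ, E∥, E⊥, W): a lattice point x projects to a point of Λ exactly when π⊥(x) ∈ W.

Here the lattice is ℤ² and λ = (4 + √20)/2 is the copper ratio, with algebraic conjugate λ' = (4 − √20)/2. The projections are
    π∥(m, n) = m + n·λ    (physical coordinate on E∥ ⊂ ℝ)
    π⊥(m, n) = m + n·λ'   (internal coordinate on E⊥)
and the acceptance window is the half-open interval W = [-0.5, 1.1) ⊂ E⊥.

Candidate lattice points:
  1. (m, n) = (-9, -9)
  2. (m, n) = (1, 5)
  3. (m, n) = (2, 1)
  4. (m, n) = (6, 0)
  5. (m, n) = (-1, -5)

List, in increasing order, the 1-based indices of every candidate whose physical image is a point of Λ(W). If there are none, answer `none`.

Compute λ' = (4−√20)/2 = -0.2361, so π⊥(m,n) = m -0.2361·n.
#1 (-9,-9): internal coord -9 + (-9)·λ' = -6.8754; -6.8754 ∉ [-0.5, 1.1) → out
#2 (1,5): internal coord 1 + (5)·λ' = -0.1803; -0.1803 ∈ [-0.5, 1.1) → IN Λ
#3 (2,1): internal coord 2 + (1)·λ' = +1.7639; +1.7639 ∉ [-0.5, 1.1) → out
#4 (6,0): internal coord 6 + (0)·λ' = +6.0000; +6.0000 ∉ [-0.5, 1.1) → out
#5 (-1,-5): internal coord -1 + (-5)·λ' = +0.1803; +0.1803 ∈ [-0.5, 1.1) → IN Λ

2, 5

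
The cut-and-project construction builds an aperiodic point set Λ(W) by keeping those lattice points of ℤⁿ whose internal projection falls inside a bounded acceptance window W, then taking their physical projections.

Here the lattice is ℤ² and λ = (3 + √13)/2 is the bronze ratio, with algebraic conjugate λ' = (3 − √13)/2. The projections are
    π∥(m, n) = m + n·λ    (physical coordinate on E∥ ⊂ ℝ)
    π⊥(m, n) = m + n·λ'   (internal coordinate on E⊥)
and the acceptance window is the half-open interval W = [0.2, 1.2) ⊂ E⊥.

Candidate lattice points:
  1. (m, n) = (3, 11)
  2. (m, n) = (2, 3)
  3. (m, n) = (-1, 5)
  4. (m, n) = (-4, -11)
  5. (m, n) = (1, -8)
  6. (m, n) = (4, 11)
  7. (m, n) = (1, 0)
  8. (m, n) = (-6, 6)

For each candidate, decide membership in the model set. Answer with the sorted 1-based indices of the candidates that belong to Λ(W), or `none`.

2, 6, 7

λ' = (3−√13)/2 ≈ -0.30278.
candidate 1: (m,n)=(3,11) → π∥ = 3+11·λ ≈ 39.33053, π⊥ = 3+11·λ' ≈ -0.33053 ∉ [0.2, 1.2) ⇒ out
candidate 2: (m,n)=(2,3) → π∥ = 2+3·λ ≈ 11.90833, π⊥ = 2+3·λ' ≈ 1.09167 ∈ [0.2, 1.2) ⇒ IN Λ
candidate 3: (m,n)=(-1,5) → π∥ = -1+5·λ ≈ 15.51388, π⊥ = -1+5·λ' ≈ -2.51388 ∉ [0.2, 1.2) ⇒ out
candidate 4: (m,n)=(-4,-11) → π∥ = -4-11·λ ≈ -40.33053, π⊥ = -4-11·λ' ≈ -0.66947 ∉ [0.2, 1.2) ⇒ out
candidate 5: (m,n)=(1,-8) → π∥ = 1-8·λ ≈ -25.42221, π⊥ = 1-8·λ' ≈ 3.42221 ∉ [0.2, 1.2) ⇒ out
candidate 6: (m,n)=(4,11) → π∥ = 4+11·λ ≈ 40.33053, π⊥ = 4+11·λ' ≈ 0.66947 ∈ [0.2, 1.2) ⇒ IN Λ
candidate 7: (m,n)=(1,0) → π∥ = 1+0·λ ≈ 1.00000, π⊥ = 1+0·λ' ≈ 1.00000 ∈ [0.2, 1.2) ⇒ IN Λ
candidate 8: (m,n)=(-6,6) → π∥ = -6+6·λ ≈ 13.81665, π⊥ = -6+6·λ' ≈ -7.81665 ∉ [0.2, 1.2) ⇒ out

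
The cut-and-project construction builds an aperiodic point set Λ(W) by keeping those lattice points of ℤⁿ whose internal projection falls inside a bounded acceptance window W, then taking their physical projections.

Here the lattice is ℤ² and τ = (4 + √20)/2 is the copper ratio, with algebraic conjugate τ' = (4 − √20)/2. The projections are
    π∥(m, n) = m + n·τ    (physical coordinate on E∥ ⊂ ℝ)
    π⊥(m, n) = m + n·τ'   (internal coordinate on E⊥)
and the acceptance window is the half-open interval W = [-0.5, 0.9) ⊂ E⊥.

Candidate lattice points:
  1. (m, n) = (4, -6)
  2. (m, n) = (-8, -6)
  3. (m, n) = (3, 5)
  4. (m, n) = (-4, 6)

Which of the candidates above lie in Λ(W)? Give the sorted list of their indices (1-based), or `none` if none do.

τ' = (4−√20)/2 ≈ -0.2361.
#1 (4,-6): internal coord 4 + (-6)·τ' = +5.4164; +5.4164 ∉ [-0.5, 0.9) → out
#2 (-8,-6): internal coord -8 + (-6)·τ' = -6.5836; -6.5836 ∉ [-0.5, 0.9) → out
#3 (3,5): internal coord 3 + (5)·τ' = +1.8197; +1.8197 ∉ [-0.5, 0.9) → out
#4 (-4,6): internal coord -4 + (6)·τ' = -5.4164; -5.4164 ∉ [-0.5, 0.9) → out

none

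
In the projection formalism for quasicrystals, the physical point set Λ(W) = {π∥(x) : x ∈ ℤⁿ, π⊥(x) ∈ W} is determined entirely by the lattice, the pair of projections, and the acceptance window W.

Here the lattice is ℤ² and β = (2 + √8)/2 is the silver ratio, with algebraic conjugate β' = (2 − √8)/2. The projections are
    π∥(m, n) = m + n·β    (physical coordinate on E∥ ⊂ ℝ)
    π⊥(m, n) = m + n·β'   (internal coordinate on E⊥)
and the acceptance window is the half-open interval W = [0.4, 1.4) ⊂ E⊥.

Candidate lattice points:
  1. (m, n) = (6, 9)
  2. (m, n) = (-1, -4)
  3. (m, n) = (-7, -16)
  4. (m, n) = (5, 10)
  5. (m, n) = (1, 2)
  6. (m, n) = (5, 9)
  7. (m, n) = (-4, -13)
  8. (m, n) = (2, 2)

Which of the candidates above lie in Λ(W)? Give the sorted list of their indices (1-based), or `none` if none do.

Numerically β ≈ 2.41421 and β' = −1/β ≈ -0.41421.
candidate 1: (m,n)=(6,9) → π∥ = 6+9·β ≈ 27.72792, π⊥ = 6+9·β' ≈ 2.27208 ∉ [0.4, 1.4) ⇒ out
candidate 2: (m,n)=(-1,-4) → π∥ = -1-4·β ≈ -10.65685, π⊥ = -1-4·β' ≈ 0.65685 ∈ [0.4, 1.4) ⇒ IN Λ
candidate 3: (m,n)=(-7,-16) → π∥ = -7-16·β ≈ -45.62742, π⊥ = -7-16·β' ≈ -0.37258 ∉ [0.4, 1.4) ⇒ out
candidate 4: (m,n)=(5,10) → π∥ = 5+10·β ≈ 29.14214, π⊥ = 5+10·β' ≈ 0.85786 ∈ [0.4, 1.4) ⇒ IN Λ
candidate 5: (m,n)=(1,2) → π∥ = 1+2·β ≈ 5.82843, π⊥ = 1+2·β' ≈ 0.17157 ∉ [0.4, 1.4) ⇒ out
candidate 6: (m,n)=(5,9) → π∥ = 5+9·β ≈ 26.72792, π⊥ = 5+9·β' ≈ 1.27208 ∈ [0.4, 1.4) ⇒ IN Λ
candidate 7: (m,n)=(-4,-13) → π∥ = -4-13·β ≈ -35.38478, π⊥ = -4-13·β' ≈ 1.38478 ∈ [0.4, 1.4) ⇒ IN Λ
candidate 8: (m,n)=(2,2) → π∥ = 2+2·β ≈ 6.82843, π⊥ = 2+2·β' ≈ 1.17157 ∈ [0.4, 1.4) ⇒ IN Λ

2, 4, 6, 7, 8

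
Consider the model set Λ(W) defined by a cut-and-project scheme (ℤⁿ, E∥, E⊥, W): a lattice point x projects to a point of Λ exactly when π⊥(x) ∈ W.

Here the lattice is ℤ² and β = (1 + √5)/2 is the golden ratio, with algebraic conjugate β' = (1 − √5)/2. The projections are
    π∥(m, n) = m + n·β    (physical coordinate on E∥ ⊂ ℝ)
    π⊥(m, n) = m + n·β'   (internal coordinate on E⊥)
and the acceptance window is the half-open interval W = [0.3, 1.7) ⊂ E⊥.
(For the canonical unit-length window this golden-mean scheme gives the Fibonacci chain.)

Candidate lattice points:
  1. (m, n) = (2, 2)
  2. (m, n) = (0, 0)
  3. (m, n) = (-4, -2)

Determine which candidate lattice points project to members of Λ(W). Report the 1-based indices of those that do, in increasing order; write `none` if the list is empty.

1

Numerically β ≈ 1.618034 and β' = −1/β ≈ -0.618034.
[1] lift (2,2): star map gives 0.763932; window check 0.3 ≤ 0.763932 < 1.7 is true → IN Λ
[2] lift (0,0): star map gives 0.000000; window check 0.3 ≤ 0.000000 < 1.7 is false → out
[3] lift (-4,-2): star map gives -2.763932; window check 0.3 ≤ -2.763932 < 1.7 is false → out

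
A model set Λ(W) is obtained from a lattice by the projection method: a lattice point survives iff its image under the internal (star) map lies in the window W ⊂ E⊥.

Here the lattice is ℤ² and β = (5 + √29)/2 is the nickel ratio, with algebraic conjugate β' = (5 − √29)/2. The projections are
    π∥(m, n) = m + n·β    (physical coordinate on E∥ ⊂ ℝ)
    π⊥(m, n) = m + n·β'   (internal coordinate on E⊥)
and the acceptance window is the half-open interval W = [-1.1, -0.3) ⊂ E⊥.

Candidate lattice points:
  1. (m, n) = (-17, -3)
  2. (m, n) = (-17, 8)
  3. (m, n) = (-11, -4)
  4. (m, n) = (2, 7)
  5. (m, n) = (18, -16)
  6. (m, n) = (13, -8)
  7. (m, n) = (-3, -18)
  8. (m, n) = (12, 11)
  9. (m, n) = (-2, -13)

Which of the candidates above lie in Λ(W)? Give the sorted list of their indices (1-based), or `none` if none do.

none

Compute β' = (5−√29)/2 = -0.1926, so π⊥(m,n) = m -0.1926·n.
[1] lift (-17,-3): star map gives -16.4223; window check -1.1 ≤ -16.4223 < -0.3 is false → out
[2] lift (-17,8): star map gives -18.5407; window check -1.1 ≤ -18.5407 < -0.3 is false → out
[3] lift (-11,-4): star map gives -10.2297; window check -1.1 ≤ -10.2297 < -0.3 is false → out
[4] lift (2,7): star map gives 0.6519; window check -1.1 ≤ 0.6519 < -0.3 is false → out
[5] lift (18,-16): star map gives 21.0813; window check -1.1 ≤ 21.0813 < -0.3 is false → out
[6] lift (13,-8): star map gives 14.5407; window check -1.1 ≤ 14.5407 < -0.3 is false → out
[7] lift (-3,-18): star map gives 0.4665; window check -1.1 ≤ 0.4665 < -0.3 is false → out
[8] lift (12,11): star map gives 9.8816; window check -1.1 ≤ 9.8816 < -0.3 is false → out
[9] lift (-2,-13): star map gives 0.5036; window check -1.1 ≤ 0.5036 < -0.3 is false → out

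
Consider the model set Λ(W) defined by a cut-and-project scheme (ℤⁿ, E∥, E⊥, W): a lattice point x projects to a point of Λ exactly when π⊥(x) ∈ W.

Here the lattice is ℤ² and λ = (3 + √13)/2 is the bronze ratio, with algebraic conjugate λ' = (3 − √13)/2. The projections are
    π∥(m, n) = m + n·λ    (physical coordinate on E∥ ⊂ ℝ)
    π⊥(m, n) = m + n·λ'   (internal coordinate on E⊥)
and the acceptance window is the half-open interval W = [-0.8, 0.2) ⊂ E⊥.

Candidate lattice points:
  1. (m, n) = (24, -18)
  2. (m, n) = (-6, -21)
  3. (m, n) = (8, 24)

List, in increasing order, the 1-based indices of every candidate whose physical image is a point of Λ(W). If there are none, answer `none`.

none

λ' = (3−√13)/2 ≈ -0.3028.
candidate 1: (m,n)=(24,-18) → π∥ = 24-18·λ ≈ -35.4500, π⊥ = 24-18·λ' ≈ 29.4500 ∉ [-0.8, 0.2) ⇒ out
candidate 2: (m,n)=(-6,-21) → π∥ = -6-21·λ ≈ -75.3583, π⊥ = -6-21·λ' ≈ 0.3583 ∉ [-0.8, 0.2) ⇒ out
candidate 3: (m,n)=(8,24) → π∥ = 8+24·λ ≈ 87.2666, π⊥ = 8+24·λ' ≈ 0.7334 ∉ [-0.8, 0.2) ⇒ out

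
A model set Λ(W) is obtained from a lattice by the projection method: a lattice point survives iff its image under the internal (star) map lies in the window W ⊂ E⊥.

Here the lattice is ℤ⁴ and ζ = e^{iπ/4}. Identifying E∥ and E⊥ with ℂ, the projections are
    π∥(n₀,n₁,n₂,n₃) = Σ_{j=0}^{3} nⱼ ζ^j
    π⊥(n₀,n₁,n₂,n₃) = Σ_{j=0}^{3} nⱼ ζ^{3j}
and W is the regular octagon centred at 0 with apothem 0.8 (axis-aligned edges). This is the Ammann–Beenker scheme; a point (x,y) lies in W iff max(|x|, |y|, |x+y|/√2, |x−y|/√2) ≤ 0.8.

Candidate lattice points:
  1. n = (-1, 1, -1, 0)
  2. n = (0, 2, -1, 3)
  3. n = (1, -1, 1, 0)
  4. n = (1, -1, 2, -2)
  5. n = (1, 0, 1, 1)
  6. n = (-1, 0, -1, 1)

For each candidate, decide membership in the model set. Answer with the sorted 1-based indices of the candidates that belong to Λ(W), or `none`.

none

Internal map: ζ^{3j} for j=0..3 gives (1,0), (−√2/2,√2/2), (0,−1), (√2/2,√2/2).
#1 (-1, 1, -1, 0): internal (-1.707107, 1.707107); octagon support 2.414214 vs apothem 0.8 → ∉ W
#2 (0, 2, -1, 3): internal (0.707107, 4.535534); octagon support 4.535534 vs apothem 0.8 → ∉ W
#3 (1, -1, 1, 0): internal (1.707107, -1.707107); octagon support 2.414214 vs apothem 0.8 → ∉ W
#4 (1, -1, 2, -2): internal (0.292893, -4.121320); octagon support 4.121320 vs apothem 0.8 → ∉ W
#5 (1, 0, 1, 1): internal (1.707107, -0.292893); octagon support 1.707107 vs apothem 0.8 → ∉ W
#6 (-1, 0, -1, 1): internal (-0.292893, 1.707107); octagon support 1.707107 vs apothem 0.8 → ∉ W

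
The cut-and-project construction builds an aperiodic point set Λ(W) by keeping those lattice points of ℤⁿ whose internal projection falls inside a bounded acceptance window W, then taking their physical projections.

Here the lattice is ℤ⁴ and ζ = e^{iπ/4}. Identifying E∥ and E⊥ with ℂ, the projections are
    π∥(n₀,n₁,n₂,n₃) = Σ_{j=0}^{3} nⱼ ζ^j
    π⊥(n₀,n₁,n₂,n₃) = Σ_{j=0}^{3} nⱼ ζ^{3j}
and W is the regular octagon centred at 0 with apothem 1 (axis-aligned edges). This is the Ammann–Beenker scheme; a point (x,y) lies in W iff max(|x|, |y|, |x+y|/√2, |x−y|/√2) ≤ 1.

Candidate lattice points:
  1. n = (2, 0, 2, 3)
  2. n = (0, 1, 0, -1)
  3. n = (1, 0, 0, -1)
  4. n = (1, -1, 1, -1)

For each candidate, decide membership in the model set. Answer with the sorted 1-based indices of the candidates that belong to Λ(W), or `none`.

3

With ζ = e^{iπ/4} the internal vectors are ζ^0,ζ^3,ζ^6,ζ^9.
candidate 1: n = (2, 0, 2, 3) → π⊥ ≈ (+4.121320, +0.121320); max(|x|,|y|,|x±y|/√2) = 4.121320 > 1 ⇒ ∉ W
candidate 2: n = (0, 1, 0, -1) → π⊥ ≈ (-1.414214, +0.000000); max(|x|,|y|,|x±y|/√2) = 1.414214 > 1 ⇒ ∉ W
candidate 3: n = (1, 0, 0, -1) → π⊥ ≈ (+0.292893, -0.707107); max(|x|,|y|,|x±y|/√2) = 0.707107 ≤ 1 ⇒ ∈ W
candidate 4: n = (1, -1, 1, -1) → π⊥ ≈ (+1.000000, -2.414214); max(|x|,|y|,|x±y|/√2) = 2.414214 > 1 ⇒ ∉ W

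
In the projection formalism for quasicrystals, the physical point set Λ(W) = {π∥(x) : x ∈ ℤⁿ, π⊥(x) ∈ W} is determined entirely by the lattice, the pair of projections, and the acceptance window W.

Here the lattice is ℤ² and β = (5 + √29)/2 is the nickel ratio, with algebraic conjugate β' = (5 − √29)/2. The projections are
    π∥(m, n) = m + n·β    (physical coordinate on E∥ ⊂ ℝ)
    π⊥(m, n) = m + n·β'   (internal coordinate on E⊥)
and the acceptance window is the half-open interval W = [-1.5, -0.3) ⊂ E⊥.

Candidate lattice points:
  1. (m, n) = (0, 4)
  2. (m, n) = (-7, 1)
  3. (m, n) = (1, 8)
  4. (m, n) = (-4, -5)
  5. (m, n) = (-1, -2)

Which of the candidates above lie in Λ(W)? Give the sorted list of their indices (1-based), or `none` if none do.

1, 3, 5

Numerically β ≈ 5.1926 and β' = −1/β ≈ -0.1926.
#1 (0,4): internal coord 0 + (4)·β' = -0.7703; -0.7703 ∈ [-1.5, -0.3) → IN Λ
#2 (-7,1): internal coord -7 + (1)·β' = -7.1926; -7.1926 ∉ [-1.5, -0.3) → out
#3 (1,8): internal coord 1 + (8)·β' = -0.5407; -0.5407 ∈ [-1.5, -0.3) → IN Λ
#4 (-4,-5): internal coord -4 + (-5)·β' = -3.0371; -3.0371 ∉ [-1.5, -0.3) → out
#5 (-1,-2): internal coord -1 + (-2)·β' = -0.6148; -0.6148 ∈ [-1.5, -0.3) → IN Λ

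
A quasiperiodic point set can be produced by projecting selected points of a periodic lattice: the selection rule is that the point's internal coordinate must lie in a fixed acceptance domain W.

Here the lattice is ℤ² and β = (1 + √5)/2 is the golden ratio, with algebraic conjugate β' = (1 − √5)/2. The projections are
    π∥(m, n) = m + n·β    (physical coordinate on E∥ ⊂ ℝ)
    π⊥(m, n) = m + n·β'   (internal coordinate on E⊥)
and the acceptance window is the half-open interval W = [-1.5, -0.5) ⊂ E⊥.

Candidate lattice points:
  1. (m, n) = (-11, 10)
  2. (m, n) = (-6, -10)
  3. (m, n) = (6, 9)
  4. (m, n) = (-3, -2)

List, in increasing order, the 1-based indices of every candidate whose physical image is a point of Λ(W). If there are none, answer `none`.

none

β' = (1−√5)/2 ≈ -0.618034.
#1 (-11,10): internal coord -11 + (10)·β' = -17.180340; -17.180340 ∉ [-1.5, -0.5) → out
#2 (-6,-10): internal coord -6 + (-10)·β' = +0.180340; +0.180340 ∉ [-1.5, -0.5) → out
#3 (6,9): internal coord 6 + (9)·β' = +0.437694; +0.437694 ∉ [-1.5, -0.5) → out
#4 (-3,-2): internal coord -3 + (-2)·β' = -1.763932; -1.763932 ∉ [-1.5, -0.5) → out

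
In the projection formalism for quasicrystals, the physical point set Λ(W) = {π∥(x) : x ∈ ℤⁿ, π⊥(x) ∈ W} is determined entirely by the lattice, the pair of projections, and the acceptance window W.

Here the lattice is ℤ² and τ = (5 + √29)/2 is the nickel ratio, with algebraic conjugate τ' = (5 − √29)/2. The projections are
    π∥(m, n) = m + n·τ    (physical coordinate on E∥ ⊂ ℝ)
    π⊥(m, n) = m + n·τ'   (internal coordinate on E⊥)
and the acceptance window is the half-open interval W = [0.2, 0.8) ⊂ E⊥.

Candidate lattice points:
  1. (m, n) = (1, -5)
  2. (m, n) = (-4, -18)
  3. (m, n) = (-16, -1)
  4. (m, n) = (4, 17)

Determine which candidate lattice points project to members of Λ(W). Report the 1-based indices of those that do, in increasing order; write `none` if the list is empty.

4

Numerically τ ≈ 5.1926 and τ' = −1/τ ≈ -0.1926.
[1] lift (1,-5): star map gives 1.9629; window check 0.2 ≤ 1.9629 < 0.8 is false → out
[2] lift (-4,-18): star map gives -0.5335; window check 0.2 ≤ -0.5335 < 0.8 is false → out
[3] lift (-16,-1): star map gives -15.8074; window check 0.2 ≤ -15.8074 < 0.8 is false → out
[4] lift (4,17): star map gives 0.7261; window check 0.2 ≤ 0.7261 < 0.8 is true → IN Λ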